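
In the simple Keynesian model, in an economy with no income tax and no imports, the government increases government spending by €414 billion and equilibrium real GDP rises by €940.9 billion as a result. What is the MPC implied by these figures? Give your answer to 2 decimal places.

0.56

Implied spending multiplier k = ΔY/ΔG = 940.9/414 ≈ 2.2727.
Since k = 1/(1 − MPC), MPC = 1 − 1/k = 1 − ΔG/ΔY = 1 − 414/940.9 ≈ 0.56.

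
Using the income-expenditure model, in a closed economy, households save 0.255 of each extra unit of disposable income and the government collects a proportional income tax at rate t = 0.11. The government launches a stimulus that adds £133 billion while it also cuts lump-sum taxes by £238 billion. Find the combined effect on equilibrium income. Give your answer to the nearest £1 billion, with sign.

+£921 billion

MPC = 1 − MPS = 1 − 0.255 = 0.745.
Expenditure multiplier = 1/(1 − c(1−t)) = 1/(1 − 0.745×0.89) = 1/0.33695 ≈ 2.968.
ΔG contributes k·ΔG = (+£133 billion) / 0.33695 ≈ +£394.7 billion.
ΔT of −£238 billion changes first-round spending by −c·ΔT = +£177.31 billion, contributing k·(−c·ΔT) = (+£177.31 billion) / 0.33695 ≈ +£526.2 billion.
Net ΔY = k(ΔG − c·ΔT) = (+£310.31 billion) / 0.33695 ≈ +£921 billion.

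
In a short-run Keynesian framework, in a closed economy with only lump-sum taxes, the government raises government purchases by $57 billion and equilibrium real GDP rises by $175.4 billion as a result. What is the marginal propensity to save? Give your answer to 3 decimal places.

Implied spending multiplier k = ΔY/ΔG = 175.4/57 ≈ 3.0772.
Since k = 1/(1 − MPC), MPC = 1 − 1/k = 1 − ΔG/ΔY = 1 − 57/175.4 ≈ 0.675.
MPS = 1 − MPC = 0.325.

0.325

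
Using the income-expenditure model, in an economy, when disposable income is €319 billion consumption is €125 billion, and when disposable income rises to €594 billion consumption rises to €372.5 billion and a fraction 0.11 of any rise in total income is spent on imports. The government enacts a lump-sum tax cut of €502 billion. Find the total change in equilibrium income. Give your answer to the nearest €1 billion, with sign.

MPC = ΔC/ΔYd = (372.5 − 125)/(594 − 319) = 247.5/275 = 0.9.
A lump-sum tax change of −€502 billion shifts disposable income by +€502 billion; first-round consumption changes by −c × ΔT = −0.9 × (−€502 billion) = +€451.8 billion.
Expenditure multiplier = 1/(1 − c + m) = 1/(1 − 0.9 + 0.11) = 1/0.21 ≈ 4.762.
The tax multiplier is −c × k ≈ −4.286, so ΔY = k × (−c·ΔT) = (+€451.8 billion) / 0.21 ≈ +€2,151 billion.

+€2,151 billion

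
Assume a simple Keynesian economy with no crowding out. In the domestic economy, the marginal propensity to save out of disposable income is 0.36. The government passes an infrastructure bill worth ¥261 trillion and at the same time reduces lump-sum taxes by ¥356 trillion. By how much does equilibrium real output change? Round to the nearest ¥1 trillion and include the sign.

MPC = 1 − MPS = 1 − 0.36 = 0.64.
Expenditure multiplier = 1/(1 − MPC) = 1/(1 − 0.64) = 1/0.36 ≈ 2.778.
ΔG contributes k·ΔG = (+¥261 trillion) / 0.36 = +¥725 trillion.
ΔT of −¥356 trillion changes first-round spending by −c·ΔT = +¥227.84 trillion, contributing k·(−c·ΔT) = (+¥227.84 trillion) / 0.36 ≈ +¥632.9 trillion.
Net ΔY = k(ΔG − c·ΔT) = (+¥488.84 trillion) / 0.36 ≈ +¥1,358 trillion.

+¥1,358 trillion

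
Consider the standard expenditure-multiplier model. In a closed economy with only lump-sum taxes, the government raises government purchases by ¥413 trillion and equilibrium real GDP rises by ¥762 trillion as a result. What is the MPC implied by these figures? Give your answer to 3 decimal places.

0.458

Implied spending multiplier k = ΔY/ΔG = 762/413 ≈ 1.845.
Since k = 1/(1 − MPC), MPC = 1 − 1/k = 1 − ΔG/ΔY = 1 − 413/762 ≈ 0.458.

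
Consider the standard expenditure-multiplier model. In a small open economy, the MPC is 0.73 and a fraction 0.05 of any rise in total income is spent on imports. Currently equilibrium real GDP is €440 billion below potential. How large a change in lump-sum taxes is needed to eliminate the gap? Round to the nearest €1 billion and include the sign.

−€193 billion

Spending multiplier = 1/(1 − c + m) = 1/(1 − 0.73 + 0.05) = 1/0.32 = 3.125.
Tax multiplier = −c·k = −0.73/0.32 ≈ −2.281. Need ΔY = +€440 billion, so ΔT = ΔY/(−c·k) = −(+€440 billion) × 0.32 / 0.73 ≈ −€193 billion.
The government should cut lump-sum taxes by €193 billion.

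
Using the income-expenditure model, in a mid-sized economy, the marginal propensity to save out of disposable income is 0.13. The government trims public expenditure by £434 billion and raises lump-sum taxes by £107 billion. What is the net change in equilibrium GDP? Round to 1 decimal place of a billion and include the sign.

−£4,054.5 billion

MPC = 1 − MPS = 1 − 0.13 = 0.87.
Expenditure multiplier = 1/(1 − MPC) = 1/(1 − 0.87) = 1/0.13 ≈ 7.692.
ΔG contributes k·ΔG = (−£434 billion) / 0.13 ≈ −£3,338.5 billion.
ΔT of +£107 billion changes first-round spending by −c·ΔT = −£93.09 billion, contributing k·(−c·ΔT) = (−£93.09 billion) / 0.13 ≈ −£716.1 billion.
Net ΔY = k(ΔG − c·ΔT) = (−£527.09 billion) / 0.13 ≈ −£4,054.5 billion.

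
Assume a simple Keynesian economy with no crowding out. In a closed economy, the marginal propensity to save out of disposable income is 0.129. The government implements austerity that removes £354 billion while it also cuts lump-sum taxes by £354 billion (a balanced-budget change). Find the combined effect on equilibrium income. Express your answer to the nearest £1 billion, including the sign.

MPC = 1 − MPS = 1 − 0.129 = 0.871.
Expenditure multiplier = 1/(1 − MPC) = 1/(1 − 0.871) = 1/0.129 ≈ 7.752.
ΔG contributes k·ΔG = (−£354 billion) / 0.129 ≈ −£2,744.2 billion.
ΔT of −£354 billion changes first-round spending by −c·ΔT = +£308.334 billion, contributing k·(−c·ΔT) = (+£308.334 billion) / 0.129 ≈ +£2,390.2 billion.
With ΔG = ΔT and no other leakages, the balanced-budget multiplier is 1, so ΔY = ΔG = −£354 billion.

−£354 billion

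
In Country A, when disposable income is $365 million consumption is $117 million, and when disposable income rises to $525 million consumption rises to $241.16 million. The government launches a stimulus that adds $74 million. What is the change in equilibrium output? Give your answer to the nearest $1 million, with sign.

MPC = ΔC/ΔYd = (241.16 − 117)/(525 − 365) = 124.16/160 = 0.776.
Expenditure multiplier = 1/(1 − MPC) = 1/(1 − 0.776) = 1/0.224 ≈ 4.464.
ΔY = k × ΔG = (+$74 million) / 0.224 ≈ +$330 million.

+$330 million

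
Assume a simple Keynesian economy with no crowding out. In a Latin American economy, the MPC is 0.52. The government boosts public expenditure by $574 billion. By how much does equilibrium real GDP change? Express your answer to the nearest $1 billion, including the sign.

Government-spending multiplier = 1/(1 − MPC) = 1/(1 − 0.52) = 1/0.48 ≈ 2.083.
ΔY = k × ΔG = (+$574 billion) / 0.48 ≈ +$1,196 billion.

+$1,196 billion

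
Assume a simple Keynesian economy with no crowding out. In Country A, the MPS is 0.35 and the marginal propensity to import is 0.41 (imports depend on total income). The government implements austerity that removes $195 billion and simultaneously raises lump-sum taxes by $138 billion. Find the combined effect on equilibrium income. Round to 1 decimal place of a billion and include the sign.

MPC = 1 − MPS = 1 − 0.35 = 0.65.
Expenditure multiplier = 1/(1 − c + m) = 1/(1 − 0.65 + 0.41) = 1/0.76 ≈ 1.316.
ΔG contributes k·ΔG = (−$195 billion) / 0.76 ≈ −$256.6 billion.
ΔT of +$138 billion changes first-round spending by −c·ΔT = −$89.7 billion, contributing k·(−c·ΔT) = (−$89.7 billion) / 0.76 ≈ −$118 billion.
Net ΔY = k(ΔG − c·ΔT) = (−$284.7 billion) / 0.76 ≈ −$374.6 billion.

−$374.6 billion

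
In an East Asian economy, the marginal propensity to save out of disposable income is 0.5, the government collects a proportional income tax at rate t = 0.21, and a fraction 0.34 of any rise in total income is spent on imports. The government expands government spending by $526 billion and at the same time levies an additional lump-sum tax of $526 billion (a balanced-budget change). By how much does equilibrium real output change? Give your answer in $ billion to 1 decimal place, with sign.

MPC = 1 − MPS = 1 − 0.5 = 0.5.
Expenditure multiplier = 1/(1 − c(1−t) + m) = 1/(1 − 0.5×0.79 + 0.34) = 1/0.945 ≈ 1.058.
ΔG contributes k·ΔG = (+$526 billion) / 0.945 ≈ +$556.6 billion.
ΔT of +$526 billion changes first-round spending by −c·ΔT = −$263 billion, contributing k·(−c·ΔT) = (−$263 billion) / 0.945 ≈ −$278.3 billion.
Net ΔY = k(ΔG − c·ΔT) = (+$263 billion) / 0.945 ≈ +$278.3 billion.

+$278.3 billion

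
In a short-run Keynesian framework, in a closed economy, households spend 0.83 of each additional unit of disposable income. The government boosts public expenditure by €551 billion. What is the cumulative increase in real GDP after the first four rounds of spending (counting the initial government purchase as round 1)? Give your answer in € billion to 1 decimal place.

Round 1 adds ΔG = €551 billion; each later round is MPC = 0.83 times the previous.
After 4 rounds: 551 + 457.33 + 379.5839 + 315.054637 = ΔG·(1 − c^4)/(1 − c) = 551 × (1 − 0.47458321)/0.17 ≈ €1,703 billion.

€1,703.0 billion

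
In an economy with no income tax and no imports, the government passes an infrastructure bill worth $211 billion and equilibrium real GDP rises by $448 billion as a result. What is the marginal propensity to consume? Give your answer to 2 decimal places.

Implied spending multiplier k = ΔY/ΔG = 448/211 ≈ 2.1232.
Since k = 1/(1 − MPC), MPC = 1 − 1/k = 1 − ΔG/ΔY = 1 − 211/448 ≈ 0.53.

0.53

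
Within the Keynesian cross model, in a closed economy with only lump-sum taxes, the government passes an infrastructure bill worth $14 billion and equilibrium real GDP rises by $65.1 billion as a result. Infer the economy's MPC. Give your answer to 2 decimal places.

Implied spending multiplier k = ΔY/ΔG = 65.1/14 = 4.65.
Since k = 1/(1 − MPC), MPC = 1 − 1/k = 1 − ΔG/ΔY = 1 − 14/65.1 ≈ 0.78.

0.78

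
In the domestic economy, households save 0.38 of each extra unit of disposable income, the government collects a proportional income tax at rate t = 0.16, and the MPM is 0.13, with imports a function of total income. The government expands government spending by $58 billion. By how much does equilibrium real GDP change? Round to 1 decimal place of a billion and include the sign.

MPC = 1 − MPS = 1 − 0.38 = 0.62.
Expenditure multiplier = 1/(1 − c(1−t) + m) = 1/(1 − 0.62×0.84 + 0.13) = 1/0.6092 ≈ 1.641.
ΔY = k × ΔG = (+$58 billion) / 0.6092 ≈ +$95.2 billion.

+$95.2 billion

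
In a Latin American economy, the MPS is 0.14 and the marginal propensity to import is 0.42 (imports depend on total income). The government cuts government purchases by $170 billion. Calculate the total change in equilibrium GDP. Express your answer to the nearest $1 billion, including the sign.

−$304 billion

MPC = 1 − MPS = 1 − 0.14 = 0.86.
Expenditure multiplier = 1/(1 − c + m) = 1/(1 − 0.86 + 0.42) = 1/0.56 ≈ 1.786.
ΔY = k × ΔG = (−$170 billion) / 0.56 ≈ −$304 billion.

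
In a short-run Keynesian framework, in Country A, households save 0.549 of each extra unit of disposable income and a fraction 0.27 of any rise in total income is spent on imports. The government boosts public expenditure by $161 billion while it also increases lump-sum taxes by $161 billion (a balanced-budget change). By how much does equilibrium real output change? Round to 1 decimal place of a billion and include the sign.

+$107.9 billion

MPC = 1 − MPS = 1 − 0.549 = 0.451.
Expenditure multiplier = 1/(1 − c + m) = 1/(1 − 0.451 + 0.27) = 1/0.819 ≈ 1.221.
ΔG contributes k·ΔG = (+$161 billion) / 0.819 ≈ +$196.6 billion.
ΔT of +$161 billion changes first-round spending by −c·ΔT = −$72.611 billion, contributing k·(−c·ΔT) = (−$72.611 billion) / 0.819 ≈ −$88.7 billion.
Net ΔY = k(ΔG − c·ΔT) = (+$88.389 billion) / 0.819 ≈ +$107.9 billion.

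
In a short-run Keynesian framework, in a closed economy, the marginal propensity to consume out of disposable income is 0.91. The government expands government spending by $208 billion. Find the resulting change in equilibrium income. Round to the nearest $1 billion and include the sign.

Government-spending multiplier = 1/(1 − MPC) = 1/(1 − 0.91) = 1/0.09 ≈ 11.111.
ΔY = k × ΔG = (+$208 billion) / 0.09 ≈ +$2,311 billion.

+$2,311 billion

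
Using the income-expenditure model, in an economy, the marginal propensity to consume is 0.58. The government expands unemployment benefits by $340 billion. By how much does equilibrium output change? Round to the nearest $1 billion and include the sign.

The transfer change shifts disposable income by +$340 billion, so first-round consumption changes by c·ΔTR = 0.58 × (+$340 billion) = +$197.2 billion.
Expenditure multiplier = 1/(1 − MPC) = 1/(1 − 0.58) = 1/0.42 ≈ 2.381.
The transfer multiplier is c × k ≈ 1.381, so ΔY = k × (c·ΔTR) = (+$197.2 billion) / 0.42 ≈ +$470 billion.

+$470 billion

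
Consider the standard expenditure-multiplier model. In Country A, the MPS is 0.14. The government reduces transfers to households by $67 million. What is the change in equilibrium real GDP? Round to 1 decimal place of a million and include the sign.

MPC = 1 − MPS = 1 − 0.14 = 0.86.
The transfer change shifts disposable income by −$67 million, so first-round consumption changes by c·ΔTR = 0.86 × (−$67 million) = −$57.62 million.
Expenditure multiplier = 1/(1 − MPC) = 1/(1 − 0.86) = 1/0.14 ≈ 7.143.
The transfer multiplier is c × k ≈ 6.143, so ΔY = k × (c·ΔTR) = (−$57.62 million) / 0.14 ≈ −$411.6 million.

−$411.6 million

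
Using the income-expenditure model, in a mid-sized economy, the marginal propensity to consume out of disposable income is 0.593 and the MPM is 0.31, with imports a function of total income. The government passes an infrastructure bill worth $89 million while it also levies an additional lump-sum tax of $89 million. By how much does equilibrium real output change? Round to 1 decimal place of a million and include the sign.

+$50.5 million

Expenditure multiplier = 1/(1 − c + m) = 1/(1 − 0.593 + 0.31) = 1/0.717 ≈ 1.395.
ΔG contributes k·ΔG = (+$89 million) / 0.717 ≈ +$124.1 million.
ΔT of +$89 million changes first-round spending by −c·ΔT = −$52.777 million, contributing k·(−c·ΔT) = (−$52.777 million) / 0.717 ≈ −$73.6 million.
Net ΔY = k(ΔG − c·ΔT) = (+$36.223 million) / 0.717 ≈ +$50.5 million.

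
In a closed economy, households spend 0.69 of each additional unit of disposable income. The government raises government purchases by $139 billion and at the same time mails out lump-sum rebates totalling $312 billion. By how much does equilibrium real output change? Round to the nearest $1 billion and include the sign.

+$1,143 billion

Expenditure multiplier = 1/(1 − MPC) = 1/(1 − 0.69) = 1/0.31 ≈ 3.226.
ΔG contributes k·ΔG = (+$139 billion) / 0.31 ≈ +$448.4 billion.
ΔT of −$312 billion changes first-round spending by −c·ΔT = +$215.28 billion, contributing k·(−c·ΔT) = (+$215.28 billion) / 0.31 ≈ +$694.5 billion.
Net ΔY = k(ΔG − c·ΔT) = (+$354.28 billion) / 0.31 ≈ +$1,143 billion.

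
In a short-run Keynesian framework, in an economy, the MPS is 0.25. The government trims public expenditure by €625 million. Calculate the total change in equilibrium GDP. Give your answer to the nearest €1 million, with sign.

−€2,500 million

MPC = 1 − MPS = 1 − 0.25 = 0.75.
Expenditure multiplier = 1/(1 − MPC) = 1/(1 − 0.75) = 1/0.25 = 4.
ΔY = k × ΔG = (−€625 million) / 0.25 = −€2,500 million.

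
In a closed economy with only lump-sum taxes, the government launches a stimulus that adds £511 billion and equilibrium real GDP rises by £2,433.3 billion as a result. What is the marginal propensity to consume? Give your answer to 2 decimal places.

0.79

Implied spending multiplier k = ΔY/ΔG = 2,433.3/511 ≈ 4.7618.
Since k = 1/(1 − MPC), MPC = 1 − 1/k = 1 − ΔG/ΔY = 1 − 511/2,433.3 ≈ 0.79.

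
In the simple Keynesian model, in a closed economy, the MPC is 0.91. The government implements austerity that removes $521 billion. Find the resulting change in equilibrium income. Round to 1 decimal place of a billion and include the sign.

Spending multiplier = 1/(1 − MPC) = 1/(1 − 0.91) = 1/0.09 ≈ 11.111.
ΔY = k × ΔG = (−$521 billion) / 0.09 ≈ −$5,788.9 billion.

−$5,788.9 billion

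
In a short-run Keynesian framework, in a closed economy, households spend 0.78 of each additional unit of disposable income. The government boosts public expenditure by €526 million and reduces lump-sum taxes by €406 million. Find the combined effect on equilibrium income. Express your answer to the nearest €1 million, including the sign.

+€3,830 million

Expenditure multiplier = 1/(1 − MPC) = 1/(1 − 0.78) = 1/0.22 ≈ 4.545.
ΔG contributes k·ΔG = (+€526 million) / 0.22 ≈ +€2,390.9 million.
ΔT of −€406 million changes first-round spending by −c·ΔT = +€316.68 million, contributing k·(−c·ΔT) = (+€316.68 million) / 0.22 ≈ +€1,439.5 million.
Net ΔY = k(ΔG − c·ΔT) = (+€842.68 million) / 0.22 ≈ +€3,830 million.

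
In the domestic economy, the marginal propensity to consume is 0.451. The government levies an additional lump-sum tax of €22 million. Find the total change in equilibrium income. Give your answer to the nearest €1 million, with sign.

−€18 million

A lump-sum tax change of +€22 million shifts disposable income by −€22 million; first-round consumption changes by −c × ΔT = −0.451 × (+€22 million) = −€9.922 million.
Expenditure multiplier = 1/(1 − MPC) = 1/(1 − 0.451) = 1/0.549 ≈ 1.821.
The tax multiplier is −c × k ≈ −0.821, so ΔY = k × (−c·ΔT) = (−€9.922 million) / 0.549 ≈ −€18 million.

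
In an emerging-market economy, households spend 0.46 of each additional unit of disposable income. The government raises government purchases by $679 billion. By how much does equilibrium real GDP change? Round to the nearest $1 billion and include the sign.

Government-spending multiplier = 1/(1 − MPC) = 1/(1 − 0.46) = 1/0.54 ≈ 1.852.
ΔY = k × ΔG = (+$679 billion) / 0.54 ≈ +$1,257 billion.

+$1,257 billion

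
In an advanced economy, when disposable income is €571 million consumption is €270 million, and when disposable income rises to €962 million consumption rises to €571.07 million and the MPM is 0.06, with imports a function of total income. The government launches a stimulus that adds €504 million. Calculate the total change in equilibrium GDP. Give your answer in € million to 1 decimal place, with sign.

+€1,737.9 million

MPC = ΔC/ΔYd = (571.07 − 270)/(962 − 571) = 301.07/391 = 0.77.
Expenditure multiplier = 1/(1 − c + m) = 1/(1 − 0.77 + 0.06) = 1/0.29 ≈ 3.448.
ΔY = k × ΔG = (+€504 million) / 0.29 ≈ +€1,737.9 million.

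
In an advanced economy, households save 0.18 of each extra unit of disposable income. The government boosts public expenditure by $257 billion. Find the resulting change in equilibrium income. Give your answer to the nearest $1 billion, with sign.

+$1,428 billion

MPC = 1 − MPS = 1 − 0.18 = 0.82.
Expenditure multiplier = 1/(1 − MPC) = 1/(1 − 0.82) = 1/0.18 ≈ 5.556.
ΔY = k × ΔG = (+$257 billion) / 0.18 ≈ +$1,428 billion.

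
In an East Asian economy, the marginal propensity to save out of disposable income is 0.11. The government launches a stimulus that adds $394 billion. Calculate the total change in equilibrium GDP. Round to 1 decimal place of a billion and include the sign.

+$3,581.8 billion

MPC = 1 − MPS = 1 − 0.11 = 0.89.
Government-spending multiplier = 1/(1 − MPC) = 1/(1 − 0.89) = 1/0.11 ≈ 9.091.
ΔY = k × ΔG = (+$394 billion) / 0.11 ≈ +$3,581.8 billion.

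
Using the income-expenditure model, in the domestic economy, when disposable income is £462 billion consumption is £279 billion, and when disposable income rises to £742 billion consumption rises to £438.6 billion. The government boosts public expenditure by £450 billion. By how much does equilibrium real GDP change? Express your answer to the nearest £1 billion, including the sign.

MPC = ΔC/ΔYd = (438.6 − 279)/(742 − 462) = 159.6/280 = 0.57.
Expenditure multiplier = 1/(1 − MPC) = 1/(1 − 0.57) = 1/0.43 ≈ 2.326.
ΔY = k × ΔG = (+£450 billion) / 0.43 ≈ +£1,047 billion.

+£1,047 billion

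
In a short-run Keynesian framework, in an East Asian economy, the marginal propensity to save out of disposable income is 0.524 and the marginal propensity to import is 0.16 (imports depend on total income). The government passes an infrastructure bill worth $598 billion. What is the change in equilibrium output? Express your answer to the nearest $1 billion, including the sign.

MPC = 1 − MPS = 1 − 0.524 = 0.476.
Spending multiplier = 1/(1 − c + m) = 1/(1 − 0.476 + 0.16) = 1/0.684 ≈ 1.462.
ΔY = k × ΔG = (+$598 billion) / 0.684 ≈ +$874 billion.

+$874 billion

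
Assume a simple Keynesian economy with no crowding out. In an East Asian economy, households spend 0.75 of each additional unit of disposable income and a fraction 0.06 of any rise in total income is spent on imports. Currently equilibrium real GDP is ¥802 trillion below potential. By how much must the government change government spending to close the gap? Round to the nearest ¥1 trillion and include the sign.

Spending multiplier = 1/(1 − c + m) = 1/(1 − 0.75 + 0.06) = 1/0.31 ≈ 3.226.
Need ΔY = +¥802 trillion, so ΔG = ΔY/k = (+¥802 trillion) × 0.31 ≈ +¥249 trillion.
The government should increase government spending by ¥249 trillion.

+¥249 trillion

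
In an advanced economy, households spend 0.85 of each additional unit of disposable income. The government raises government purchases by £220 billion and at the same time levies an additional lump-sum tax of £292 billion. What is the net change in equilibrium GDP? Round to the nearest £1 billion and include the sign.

Expenditure multiplier = 1/(1 − MPC) = 1/(1 − 0.85) = 1/0.15 ≈ 6.667.
ΔG contributes k·ΔG = (+£220 billion) / 0.15 ≈ +£1,466.7 billion.
ΔT of +£292 billion changes first-round spending by −c·ΔT = −£248.2 billion, contributing k·(−c·ΔT) = (−£248.2 billion) / 0.15 ≈ −£1,654.7 billion.
Net ΔY = k(ΔG − c·ΔT) = (−£28.2 billion) / 0.15 = −£188 billion.

−£188 billion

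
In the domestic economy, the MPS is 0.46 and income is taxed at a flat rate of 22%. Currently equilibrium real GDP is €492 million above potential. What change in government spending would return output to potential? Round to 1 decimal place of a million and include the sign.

−€284.8 million

MPC = 1 − MPS = 1 − 0.46 = 0.54.
Spending multiplier = 1/(1 − c(1−t)) = 1/(1 − 0.54×0.78) = 1/0.5788 ≈ 1.728.
Need ΔY = −€492 million, so ΔG = ΔY/k = (−€492 million) × 0.5788 ≈ −€284.8 million.
The government should cut government spending by €284.8 million.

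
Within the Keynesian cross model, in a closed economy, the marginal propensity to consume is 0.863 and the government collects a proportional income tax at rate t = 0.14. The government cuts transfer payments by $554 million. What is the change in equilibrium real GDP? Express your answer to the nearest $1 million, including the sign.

−$1,854 million

The transfer change shifts disposable income by −$554 million, so first-round consumption changes by c·ΔTR = 0.863 × (−$554 million) = −$478.102 million.
Expenditure multiplier = 1/(1 − c(1−t)) = 1/(1 − 0.863×0.86) = 1/0.25782 ≈ 3.879.
The transfer multiplier is c × k ≈ 3.347, so ΔY = k × (c·ΔTR) = (−$478.102 million) / 0.25782 ≈ −$1,854 million.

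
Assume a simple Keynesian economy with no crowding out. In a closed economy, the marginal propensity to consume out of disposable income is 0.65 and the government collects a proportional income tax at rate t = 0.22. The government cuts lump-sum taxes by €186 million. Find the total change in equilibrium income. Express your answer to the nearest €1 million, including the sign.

+€245 million

A lump-sum tax change of −€186 million shifts disposable income by +€186 million; first-round consumption changes by −c × ΔT = −0.65 × (−€186 million) = +€120.9 million.
Expenditure multiplier = 1/(1 − c(1−t)) = 1/(1 − 0.65×0.78) = 1/0.493 ≈ 2.028.
The tax multiplier is −c × k ≈ −1.318, so ΔY = k × (−c·ΔT) = (+€120.9 million) / 0.493 ≈ +€245 million.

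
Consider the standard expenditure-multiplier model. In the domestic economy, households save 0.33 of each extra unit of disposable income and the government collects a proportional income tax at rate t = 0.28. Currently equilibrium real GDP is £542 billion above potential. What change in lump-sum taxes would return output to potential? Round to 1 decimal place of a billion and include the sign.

+£418.7 billion

MPC = 1 − MPS = 1 − 0.33 = 0.67.
Spending multiplier = 1/(1 − c(1−t)) = 1/(1 − 0.67×0.72) = 1/0.5176 ≈ 1.932.
Tax multiplier = −c·k = −0.67/0.5176 ≈ −1.294. Need ΔY = −£542 billion, so ΔT = ΔY/(−c·k) = −(−£542 billion) × 0.5176 / 0.67 ≈ +£418.7 billion.
The government should raise lump-sum taxes by £418.7 billion.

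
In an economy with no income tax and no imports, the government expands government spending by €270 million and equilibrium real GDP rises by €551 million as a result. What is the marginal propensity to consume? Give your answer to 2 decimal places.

0.51

Implied spending multiplier k = ΔY/ΔG = 551/270 ≈ 2.0407.
Since k = 1/(1 − MPC), MPC = 1 − 1/k = 1 − ΔG/ΔY = 1 − 270/551 ≈ 0.51.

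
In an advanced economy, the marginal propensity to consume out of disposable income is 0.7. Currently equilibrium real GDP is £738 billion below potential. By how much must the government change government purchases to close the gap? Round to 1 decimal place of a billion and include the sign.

Spending multiplier = 1/(1 − MPC) = 1/(1 − 0.7) = 1/0.3 ≈ 3.333.
Need ΔY = +£738 billion, so ΔG = ΔY/k = (+£738 billion) × 0.3 = +£221.4 billion.
The government should increase government purchases by £221.4 billion.

+£221.4 billion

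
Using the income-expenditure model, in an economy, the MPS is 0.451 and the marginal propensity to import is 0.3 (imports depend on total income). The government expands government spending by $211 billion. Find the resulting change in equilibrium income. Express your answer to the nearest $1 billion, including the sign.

+$281 billion

MPC = 1 − MPS = 1 − 0.451 = 0.549.
Spending multiplier = 1/(1 − c + m) = 1/(1 − 0.549 + 0.3) = 1/0.751 ≈ 1.332.
ΔY = k × ΔG = (+$211 billion) / 0.751 ≈ +$281 billion.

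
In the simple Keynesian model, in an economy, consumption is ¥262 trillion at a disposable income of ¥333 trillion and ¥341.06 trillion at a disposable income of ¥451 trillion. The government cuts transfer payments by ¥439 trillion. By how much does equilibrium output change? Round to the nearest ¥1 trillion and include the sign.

−¥891 trillion

MPC = ΔC/ΔYd = (341.06 − 262)/(451 − 333) = 79.06/118 = 0.67.
The transfer change shifts disposable income by −¥439 trillion, so first-round consumption changes by c·ΔTR = 0.67 × (−¥439 trillion) = −¥294.13 trillion.
Expenditure multiplier = 1/(1 − MPC) = 1/(1 − 0.67) = 1/0.33 ≈ 3.03.
The transfer multiplier is c × k ≈ 2.03, so ΔY = k × (c·ΔTR) = (−¥294.13 trillion) / 0.33 ≈ −¥891 trillion.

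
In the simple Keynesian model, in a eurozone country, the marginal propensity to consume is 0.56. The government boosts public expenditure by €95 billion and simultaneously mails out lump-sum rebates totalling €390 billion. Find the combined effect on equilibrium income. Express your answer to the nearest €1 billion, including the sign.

Expenditure multiplier = 1/(1 − MPC) = 1/(1 − 0.56) = 1/0.44 ≈ 2.273.
ΔG contributes k·ΔG = (+€95 billion) / 0.44 ≈ +€215.9 billion.
ΔT of −€390 billion changes first-round spending by −c·ΔT = +€218.4 billion, contributing k·(−c·ΔT) = (+€218.4 billion) / 0.44 ≈ +€496.4 billion.
Net ΔY = k(ΔG − c·ΔT) = (+€313.4 billion) / 0.44 ≈ +€712 billion.

+€712 billion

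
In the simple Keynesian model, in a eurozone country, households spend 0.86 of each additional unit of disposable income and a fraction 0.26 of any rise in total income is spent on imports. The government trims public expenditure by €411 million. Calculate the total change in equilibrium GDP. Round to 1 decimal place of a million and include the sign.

−€1,027.5 million

Government-spending multiplier = 1/(1 − c + m) = 1/(1 − 0.86 + 0.26) = 1/0.4 = 2.5.
ΔY = k × ΔG = (−€411 million) / 0.4 = −€1,027.5 million.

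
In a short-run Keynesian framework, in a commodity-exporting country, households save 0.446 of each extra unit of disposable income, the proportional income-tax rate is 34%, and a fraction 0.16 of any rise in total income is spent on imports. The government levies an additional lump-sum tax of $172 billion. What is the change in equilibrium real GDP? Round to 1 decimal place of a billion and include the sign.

MPC = 1 − MPS = 1 − 0.446 = 0.554.
A lump-sum tax change of +$172 billion shifts disposable income by −$172 billion; first-round consumption changes by −c × ΔT = −0.554 × (+$172 billion) = −$95.288 billion.
Expenditure multiplier = 1/(1 − c(1−t) + m) = 1/(1 − 0.554×0.66 + 0.16) = 1/0.79436 ≈ 1.259.
The tax multiplier is −c × k ≈ −0.697, so ΔY = k × (−c·ΔT) = (−$95.288 billion) / 0.79436 ≈ −$120 billion.

−$120.0 billion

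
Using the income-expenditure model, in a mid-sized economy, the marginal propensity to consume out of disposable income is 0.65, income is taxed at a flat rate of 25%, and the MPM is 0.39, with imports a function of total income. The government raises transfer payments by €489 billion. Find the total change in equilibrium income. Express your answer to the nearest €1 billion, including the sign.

The transfer change shifts disposable income by +€489 billion, so first-round consumption changes by c·ΔTR = 0.65 × (+€489 billion) = +€317.85 billion.
Expenditure multiplier = 1/(1 − c(1−t) + m) = 1/(1 − 0.65×0.75 + 0.39) = 1/0.9025 ≈ 1.108.
The transfer multiplier is c × k ≈ 0.72, so ΔY = k × (c·ΔTR) = (+€317.85 billion) / 0.9025 ≈ +€352 billion.

+€352 billion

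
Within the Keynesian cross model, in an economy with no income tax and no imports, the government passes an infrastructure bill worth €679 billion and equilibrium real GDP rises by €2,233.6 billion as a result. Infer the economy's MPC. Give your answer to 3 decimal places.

0.696

Implied spending multiplier k = ΔY/ΔG = 2,233.6/679 ≈ 3.2895.
Since k = 1/(1 − MPC), MPC = 1 − 1/k = 1 − ΔG/ΔY = 1 − 679/2,233.6 ≈ 0.696.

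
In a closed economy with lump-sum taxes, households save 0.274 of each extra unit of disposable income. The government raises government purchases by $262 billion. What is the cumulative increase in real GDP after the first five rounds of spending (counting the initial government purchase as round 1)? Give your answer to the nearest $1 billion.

$763 billion

MPC = 1 − MPS = 1 − 0.274 = 0.726.
Round 1 adds ΔG = $262 billion; each later round is MPC = 0.726 times the previous.
After 5 rounds: 262 + 190.212 + 138.093912 + 100.256180112 + 72.785986761312 = ΔG·(1 − c^5)/(1 − c) = 262 × (1 − 0.201689413697376)/0.274 ≈ $763 billion.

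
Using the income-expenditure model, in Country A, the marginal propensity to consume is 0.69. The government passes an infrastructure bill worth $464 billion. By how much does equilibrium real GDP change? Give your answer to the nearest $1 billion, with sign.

+$1,497 billion

Spending multiplier = 1/(1 − MPC) = 1/(1 − 0.69) = 1/0.31 ≈ 3.226.
ΔY = k × ΔG = (+$464 billion) / 0.31 ≈ +$1,497 billion.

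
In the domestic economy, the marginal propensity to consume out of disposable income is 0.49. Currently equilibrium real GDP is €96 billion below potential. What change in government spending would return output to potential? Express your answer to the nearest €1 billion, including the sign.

+€49 billion

Spending multiplier = 1/(1 − MPC) = 1/(1 − 0.49) = 1/0.51 ≈ 1.961.
Need ΔY = +€96 billion, so ΔG = ΔY/k = (+€96 billion) × 0.51 ≈ +€49 billion.
The government should increase government spending by €49 billion.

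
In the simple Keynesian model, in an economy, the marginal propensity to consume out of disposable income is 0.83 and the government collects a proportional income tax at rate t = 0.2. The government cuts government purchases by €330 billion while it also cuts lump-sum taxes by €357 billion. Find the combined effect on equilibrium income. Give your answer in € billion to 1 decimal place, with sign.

−€100.3 billion

Expenditure multiplier = 1/(1 − c(1−t)) = 1/(1 − 0.83×0.8) = 1/0.336 ≈ 2.976.
ΔG contributes k·ΔG = (−€330 billion) / 0.336 ≈ −€982.1 billion.
ΔT of −€357 billion changes first-round spending by −c·ΔT = +€296.31 billion, contributing k·(−c·ΔT) = (+€296.31 billion) / 0.336 ≈ +€881.9 billion.
Net ΔY = k(ΔG − c·ΔT) = (−€33.69 billion) / 0.336 ≈ −€100.3 billion.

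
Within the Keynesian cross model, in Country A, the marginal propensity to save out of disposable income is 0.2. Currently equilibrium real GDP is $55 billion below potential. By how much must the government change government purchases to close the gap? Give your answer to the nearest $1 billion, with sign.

+$11 billion

MPC = 1 − MPS = 1 − 0.2 = 0.8.
Spending multiplier = 1/(1 − MPC) = 1/(1 − 0.8) = 1/0.2 = 5.
Need ΔY = +$55 billion, so ΔG = ΔY/k = (+$55 billion) × 0.2 = +$11 billion.
The government should increase government purchases by $11 billion.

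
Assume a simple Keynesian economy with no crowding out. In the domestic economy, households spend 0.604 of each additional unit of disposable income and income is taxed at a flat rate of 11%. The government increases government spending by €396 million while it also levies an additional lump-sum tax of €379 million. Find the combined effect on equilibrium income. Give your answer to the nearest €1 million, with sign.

+€361 million

Expenditure multiplier = 1/(1 − c(1−t)) = 1/(1 − 0.604×0.89) = 1/0.46244 ≈ 2.162.
ΔG contributes k·ΔG = (+€396 million) / 0.46244 ≈ +€856.3 million.
ΔT of +€379 million changes first-round spending by −c·ΔT = −€228.916 million, contributing k·(−c·ΔT) = (−€228.916 million) / 0.46244 ≈ −€495 million.
Net ΔY = k(ΔG − c·ΔT) = (+€167.084 million) / 0.46244 ≈ +€361 million.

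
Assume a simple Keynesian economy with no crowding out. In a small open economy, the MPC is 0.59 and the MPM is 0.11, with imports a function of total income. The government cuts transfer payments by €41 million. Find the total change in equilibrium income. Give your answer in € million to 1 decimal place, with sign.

−€46.5 million

The transfer change shifts disposable income by −€41 million, so first-round consumption changes by c·ΔTR = 0.59 × (−€41 million) = −€24.19 million.
Expenditure multiplier = 1/(1 − c + m) = 1/(1 − 0.59 + 0.11) = 1/0.52 ≈ 1.923.
The transfer multiplier is c × k ≈ 1.135, so ΔY = k × (c·ΔTR) = (−€24.19 million) / 0.52 ≈ −€46.5 million.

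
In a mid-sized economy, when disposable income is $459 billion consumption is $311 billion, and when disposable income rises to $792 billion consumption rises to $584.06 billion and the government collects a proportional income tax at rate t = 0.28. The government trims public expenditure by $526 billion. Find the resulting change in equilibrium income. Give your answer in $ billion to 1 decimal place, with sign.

MPC = ΔC/ΔYd = (584.06 − 311)/(792 − 459) = 273.06/333 = 0.82.
Expenditure multiplier = 1/(1 − c(1−t)) = 1/(1 − 0.82×0.72) = 1/0.4096 ≈ 2.441.
ΔY = k × ΔG = (−$526 billion) / 0.4096 ≈ −$1,284.2 billion.

−$1,284.2 billion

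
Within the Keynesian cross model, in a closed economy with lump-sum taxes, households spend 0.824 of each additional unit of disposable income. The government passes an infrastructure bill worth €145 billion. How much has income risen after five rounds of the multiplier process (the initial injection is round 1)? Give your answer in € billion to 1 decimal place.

€510.9 billion

Round 1 adds ΔG = €145 billion; each later round is MPC = 0.824 times the previous.
After 5 rounds: 145 + 119.48 + 98.45152 + 81.12405248 + 66.84621924352 = ΔG·(1 − c^5)/(1 − c) = 145 × (1 − 0.379870928666624)/0.176 ≈ €510.9 billion.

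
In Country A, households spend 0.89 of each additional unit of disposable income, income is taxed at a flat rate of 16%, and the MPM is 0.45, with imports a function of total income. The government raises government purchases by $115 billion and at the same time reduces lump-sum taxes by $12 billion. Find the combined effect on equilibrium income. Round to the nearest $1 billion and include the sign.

+$179 billion

Expenditure multiplier = 1/(1 − c(1−t) + m) = 1/(1 − 0.89×0.84 + 0.45) = 1/0.7024 ≈ 1.424.
ΔG contributes k·ΔG = (+$115 billion) / 0.7024 ≈ +$163.7 billion.
ΔT of −$12 billion changes first-round spending by −c·ΔT = +$10.68 billion, contributing k·(−c·ΔT) = (+$10.68 billion) / 0.7024 ≈ +$15.2 billion.
Net ΔY = k(ΔG − c·ΔT) = (+$125.68 billion) / 0.7024 ≈ +$179 billion.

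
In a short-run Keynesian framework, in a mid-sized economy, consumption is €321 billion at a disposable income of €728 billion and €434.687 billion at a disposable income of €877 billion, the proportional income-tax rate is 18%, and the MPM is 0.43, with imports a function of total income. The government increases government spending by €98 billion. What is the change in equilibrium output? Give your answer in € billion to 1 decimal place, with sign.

+€121.8 billion

MPC = ΔC/ΔYd = (434.687 − 321)/(877 − 728) = 113.687/149 = 0.763.
Government-spending multiplier = 1/(1 − c(1−t) + m) = 1/(1 − 0.763×0.82 + 0.43) = 1/0.80434 ≈ 1.243.
ΔY = k × ΔG = (+€98 billion) / 0.80434 ≈ +€121.8 billion.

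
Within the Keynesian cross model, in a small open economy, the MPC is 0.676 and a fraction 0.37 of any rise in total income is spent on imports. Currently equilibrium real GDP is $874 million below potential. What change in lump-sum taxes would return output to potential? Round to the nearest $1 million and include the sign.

Spending multiplier = 1/(1 − c + m) = 1/(1 − 0.676 + 0.37) = 1/0.694 ≈ 1.441.
Tax multiplier = −c·k = −0.676/0.694 ≈ −0.974. Need ΔY = +$874 million, so ΔT = ΔY/(−c·k) = −(+$874 million) × 0.694 / 0.676 ≈ −$897 million.
The government should cut lump-sum taxes by $897 million.

−$897 million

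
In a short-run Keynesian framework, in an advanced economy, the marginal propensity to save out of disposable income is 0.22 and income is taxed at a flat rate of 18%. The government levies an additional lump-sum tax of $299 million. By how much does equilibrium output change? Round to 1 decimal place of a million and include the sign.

MPC = 1 − MPS = 1 − 0.22 = 0.78.
A lump-sum tax change of +$299 million shifts disposable income by −$299 million; first-round consumption changes by −c × ΔT = −0.78 × (+$299 million) = −$233.22 million.
Expenditure multiplier = 1/(1 − c(1−t)) = 1/(1 − 0.78×0.82) = 1/0.3604 ≈ 2.775.
The tax multiplier is −c × k ≈ −2.164, so ΔY = k × (−c·ΔT) = (−$233.22 million) / 0.3604 ≈ −$647.1 million.

−$647.1 million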